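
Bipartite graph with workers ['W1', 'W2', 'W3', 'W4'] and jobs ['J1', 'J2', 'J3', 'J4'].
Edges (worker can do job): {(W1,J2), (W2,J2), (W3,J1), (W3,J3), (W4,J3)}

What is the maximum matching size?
Maximum matching size = 3

Maximum matching: {(W1,J2), (W3,J1), (W4,J3)}
Size: 3

This assigns 3 workers to 3 distinct jobs.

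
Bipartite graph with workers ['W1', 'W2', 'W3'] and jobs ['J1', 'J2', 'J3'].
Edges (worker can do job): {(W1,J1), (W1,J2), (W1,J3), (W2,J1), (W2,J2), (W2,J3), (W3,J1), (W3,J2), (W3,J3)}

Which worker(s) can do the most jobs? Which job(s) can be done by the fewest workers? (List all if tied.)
Most versatile: W1, W2, W3 (3 jobs); Least covered: J1, J2, J3 (3 workers)

Worker degrees (jobs they can do): W1:3, W2:3, W3:3
Job degrees (workers who can do it): J1:3, J2:3, J3:3

Maximum worker degree is 3, achieved by: W1, W2, W3
Minimum job degree is 3, achieved by: J1, J2, J3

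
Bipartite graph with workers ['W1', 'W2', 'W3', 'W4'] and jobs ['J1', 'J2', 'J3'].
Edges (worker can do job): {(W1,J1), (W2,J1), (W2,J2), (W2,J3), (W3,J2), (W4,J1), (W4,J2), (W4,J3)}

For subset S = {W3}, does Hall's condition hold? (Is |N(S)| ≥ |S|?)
Yes: |N(S)| = 1, |S| = 1

Subset S = {W3}
Neighbors N(S) = {J2}

|N(S)| = 1, |S| = 1
Hall's condition: |N(S)| ≥ |S| is satisfied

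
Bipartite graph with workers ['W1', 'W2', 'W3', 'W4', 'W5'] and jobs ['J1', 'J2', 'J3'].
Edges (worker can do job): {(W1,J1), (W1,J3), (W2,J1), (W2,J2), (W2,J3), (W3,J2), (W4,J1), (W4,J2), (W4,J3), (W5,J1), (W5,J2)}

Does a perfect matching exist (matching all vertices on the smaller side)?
Yes, perfect matching exists (size 3)

Perfect matching: {(W3,J2), (W4,J3), (W5,J1)}
All 3 vertices on the smaller side are matched.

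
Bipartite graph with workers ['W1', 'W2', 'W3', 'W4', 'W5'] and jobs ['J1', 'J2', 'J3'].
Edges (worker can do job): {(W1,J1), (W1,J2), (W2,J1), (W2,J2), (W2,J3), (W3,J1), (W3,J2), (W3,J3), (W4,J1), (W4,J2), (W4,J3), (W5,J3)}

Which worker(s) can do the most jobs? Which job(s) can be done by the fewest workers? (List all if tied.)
Most versatile: W2, W3, W4 (3 jobs); Least covered: J1, J2, J3 (4 workers)

Worker degrees (jobs they can do): W1:2, W2:3, W3:3, W4:3, W5:1
Job degrees (workers who can do it): J1:4, J2:4, J3:4

Maximum worker degree is 3, achieved by: W2, W3, W4
Minimum job degree is 4, achieved by: J1, J2, J3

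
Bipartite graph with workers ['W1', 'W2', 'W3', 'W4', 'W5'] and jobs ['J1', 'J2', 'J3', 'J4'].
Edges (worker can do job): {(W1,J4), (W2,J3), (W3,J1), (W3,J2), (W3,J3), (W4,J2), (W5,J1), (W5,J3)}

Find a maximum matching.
Matching: {(W1,J4), (W3,J3), (W4,J2), (W5,J1)}

Maximum matching (size 4):
  W1 → J4
  W3 → J3
  W4 → J2
  W5 → J1

Each worker is assigned to at most one job, and each job to at most one worker.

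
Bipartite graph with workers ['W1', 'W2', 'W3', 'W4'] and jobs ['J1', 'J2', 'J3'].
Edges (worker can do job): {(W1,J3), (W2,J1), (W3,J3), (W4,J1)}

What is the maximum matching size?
Maximum matching size = 2

Maximum matching: {(W3,J3), (W4,J1)}
Size: 2

This assigns 2 workers to 2 distinct jobs.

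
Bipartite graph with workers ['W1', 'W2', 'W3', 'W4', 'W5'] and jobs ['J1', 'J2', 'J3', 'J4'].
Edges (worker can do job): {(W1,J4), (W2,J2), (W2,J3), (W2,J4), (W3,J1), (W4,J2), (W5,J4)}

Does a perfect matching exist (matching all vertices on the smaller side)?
Yes, perfect matching exists (size 4)

Perfect matching: {(W2,J3), (W3,J1), (W4,J2), (W5,J4)}
All 4 vertices on the smaller side are matched.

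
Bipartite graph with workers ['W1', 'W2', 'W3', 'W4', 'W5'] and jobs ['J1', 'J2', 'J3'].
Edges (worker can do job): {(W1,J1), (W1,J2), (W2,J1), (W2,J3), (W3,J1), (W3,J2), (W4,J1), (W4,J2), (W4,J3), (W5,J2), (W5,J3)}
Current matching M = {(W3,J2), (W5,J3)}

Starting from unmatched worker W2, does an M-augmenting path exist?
Yes: W2 → J1

An M-augmenting path alternates non-matching / matching edges, starting and ending at unmatched vertices.
Path: W2 → J1
(J1 is unmatched in M, so the path is augmenting.)
Flipping edges along this path would increase |M| from 2 to 3.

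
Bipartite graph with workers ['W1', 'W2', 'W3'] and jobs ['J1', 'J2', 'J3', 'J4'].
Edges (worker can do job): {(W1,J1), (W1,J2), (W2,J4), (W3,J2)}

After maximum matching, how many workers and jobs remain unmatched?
Unmatched: 0 workers, 1 jobs

Maximum matching size: 3
Workers: 3 total, 3 matched, 0 unmatched
Jobs: 4 total, 3 matched, 1 unmatched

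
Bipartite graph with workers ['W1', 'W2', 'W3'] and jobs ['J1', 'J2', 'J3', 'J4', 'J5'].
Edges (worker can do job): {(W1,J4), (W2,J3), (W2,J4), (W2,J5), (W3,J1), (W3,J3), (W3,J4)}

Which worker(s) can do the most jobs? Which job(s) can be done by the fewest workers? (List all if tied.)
Most versatile: W2, W3 (3 jobs); Least covered: J2 (0 workers)

Worker degrees (jobs they can do): W1:1, W2:3, W3:3
Job degrees (workers who can do it): J1:1, J2:0, J3:2, J4:3, J5:1

Maximum worker degree is 3, achieved by: W2, W3
Minimum job degree is 0, achieved by: J2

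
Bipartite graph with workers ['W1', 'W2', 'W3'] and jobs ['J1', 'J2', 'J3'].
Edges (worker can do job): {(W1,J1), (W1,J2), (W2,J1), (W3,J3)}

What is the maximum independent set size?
Maximum independent set = 3

By König's theorem:
- Min vertex cover = Max matching = 3
- Max independent set = Total vertices - Min vertex cover
- Max independent set = 6 - 3 = 3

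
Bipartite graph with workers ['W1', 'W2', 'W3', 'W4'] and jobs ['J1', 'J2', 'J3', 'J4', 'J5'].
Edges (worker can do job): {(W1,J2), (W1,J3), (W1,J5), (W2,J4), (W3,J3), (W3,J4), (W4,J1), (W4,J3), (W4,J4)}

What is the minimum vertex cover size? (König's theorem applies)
Minimum vertex cover size = 4

By König's theorem: in bipartite graphs,
min vertex cover = max matching = 4

Maximum matching has size 4, so minimum vertex cover also has size 4.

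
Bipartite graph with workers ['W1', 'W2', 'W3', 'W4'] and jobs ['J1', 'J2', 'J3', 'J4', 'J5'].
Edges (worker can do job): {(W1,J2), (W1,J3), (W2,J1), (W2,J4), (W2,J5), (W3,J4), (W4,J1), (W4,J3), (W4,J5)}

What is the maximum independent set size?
Maximum independent set = 5

By König's theorem:
- Min vertex cover = Max matching = 4
- Max independent set = Total vertices - Min vertex cover
- Max independent set = 9 - 4 = 5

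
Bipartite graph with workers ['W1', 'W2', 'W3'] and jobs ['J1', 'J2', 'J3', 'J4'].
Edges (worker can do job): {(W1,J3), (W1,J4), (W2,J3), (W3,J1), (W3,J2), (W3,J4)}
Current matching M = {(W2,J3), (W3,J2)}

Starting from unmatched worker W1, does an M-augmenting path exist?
Yes: W1 → J4

An M-augmenting path alternates non-matching / matching edges, starting and ending at unmatched vertices.
Path: W1 → J4
(J4 is unmatched in M, so the path is augmenting.)
Flipping edges along this path would increase |M| from 2 to 3.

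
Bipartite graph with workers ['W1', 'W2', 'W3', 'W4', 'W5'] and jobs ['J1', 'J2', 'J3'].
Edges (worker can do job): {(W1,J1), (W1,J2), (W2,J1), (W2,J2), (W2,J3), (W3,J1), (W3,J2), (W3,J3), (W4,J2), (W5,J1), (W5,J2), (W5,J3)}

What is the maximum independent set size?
Maximum independent set = 5

By König's theorem:
- Min vertex cover = Max matching = 3
- Max independent set = Total vertices - Min vertex cover
- Max independent set = 8 - 3 = 5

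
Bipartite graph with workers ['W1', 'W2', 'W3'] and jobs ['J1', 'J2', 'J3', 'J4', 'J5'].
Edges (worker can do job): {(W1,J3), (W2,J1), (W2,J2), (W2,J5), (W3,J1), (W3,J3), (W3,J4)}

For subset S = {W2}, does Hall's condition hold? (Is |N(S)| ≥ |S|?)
Yes: |N(S)| = 3, |S| = 1

Subset S = {W2}
Neighbors N(S) = {J1, J2, J5}

|N(S)| = 3, |S| = 1
Hall's condition: |N(S)| ≥ |S| is satisfied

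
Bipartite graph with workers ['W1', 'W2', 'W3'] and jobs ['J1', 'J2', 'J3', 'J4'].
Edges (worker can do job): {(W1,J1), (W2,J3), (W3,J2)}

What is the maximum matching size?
Maximum matching size = 3

Maximum matching: {(W1,J1), (W2,J3), (W3,J2)}
Size: 3

This assigns 3 workers to 3 distinct jobs.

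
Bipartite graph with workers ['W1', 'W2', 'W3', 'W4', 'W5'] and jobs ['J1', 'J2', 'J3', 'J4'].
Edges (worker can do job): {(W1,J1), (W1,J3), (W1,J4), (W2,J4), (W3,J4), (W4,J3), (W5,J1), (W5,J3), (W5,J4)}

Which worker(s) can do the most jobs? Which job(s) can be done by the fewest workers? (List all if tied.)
Most versatile: W1, W5 (3 jobs); Least covered: J2 (0 workers)

Worker degrees (jobs they can do): W1:3, W2:1, W3:1, W4:1, W5:3
Job degrees (workers who can do it): J1:2, J2:0, J3:3, J4:4

Maximum worker degree is 3, achieved by: W1, W5
Minimum job degree is 0, achieved by: J2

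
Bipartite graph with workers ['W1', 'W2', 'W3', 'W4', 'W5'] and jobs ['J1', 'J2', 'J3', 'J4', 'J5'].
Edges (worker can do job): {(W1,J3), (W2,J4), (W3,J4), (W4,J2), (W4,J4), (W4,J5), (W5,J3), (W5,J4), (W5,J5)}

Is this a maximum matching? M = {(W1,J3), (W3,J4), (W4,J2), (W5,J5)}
Yes, size 4 is maximum

Proposed matching has size 4.
Maximum matching size for this graph: 4.

This is a maximum matching.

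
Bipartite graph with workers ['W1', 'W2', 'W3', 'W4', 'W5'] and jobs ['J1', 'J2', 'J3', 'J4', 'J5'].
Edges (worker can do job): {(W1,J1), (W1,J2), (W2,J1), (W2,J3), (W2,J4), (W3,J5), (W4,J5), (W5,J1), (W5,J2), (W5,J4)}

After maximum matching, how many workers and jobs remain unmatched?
Unmatched: 1 workers, 1 jobs

Maximum matching size: 4
Workers: 5 total, 4 matched, 1 unmatched
Jobs: 5 total, 4 matched, 1 unmatched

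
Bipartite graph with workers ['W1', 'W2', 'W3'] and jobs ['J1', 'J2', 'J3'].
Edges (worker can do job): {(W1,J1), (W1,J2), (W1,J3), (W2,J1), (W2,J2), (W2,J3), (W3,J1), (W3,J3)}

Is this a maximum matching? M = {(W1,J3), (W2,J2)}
No, size 2 is not maximum

Proposed matching has size 2.
Maximum matching size for this graph: 3.

This is NOT maximum - can be improved to size 3.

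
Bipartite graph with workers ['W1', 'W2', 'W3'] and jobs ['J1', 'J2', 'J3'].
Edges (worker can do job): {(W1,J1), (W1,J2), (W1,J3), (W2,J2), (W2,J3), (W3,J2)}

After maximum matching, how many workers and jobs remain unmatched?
Unmatched: 0 workers, 0 jobs

Maximum matching size: 3
Workers: 3 total, 3 matched, 0 unmatched
Jobs: 3 total, 3 matched, 0 unmatched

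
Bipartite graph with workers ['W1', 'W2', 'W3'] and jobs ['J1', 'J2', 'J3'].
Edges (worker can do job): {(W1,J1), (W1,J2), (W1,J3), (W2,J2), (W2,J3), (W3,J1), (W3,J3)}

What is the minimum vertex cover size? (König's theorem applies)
Minimum vertex cover size = 3

By König's theorem: in bipartite graphs,
min vertex cover = max matching = 3

Maximum matching has size 3, so minimum vertex cover also has size 3.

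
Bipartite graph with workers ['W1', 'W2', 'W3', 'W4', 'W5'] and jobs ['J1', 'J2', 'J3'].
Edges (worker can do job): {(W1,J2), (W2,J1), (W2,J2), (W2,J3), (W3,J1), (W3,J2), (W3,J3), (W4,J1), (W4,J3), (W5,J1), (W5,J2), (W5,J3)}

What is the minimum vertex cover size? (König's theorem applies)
Minimum vertex cover size = 3

By König's theorem: in bipartite graphs,
min vertex cover = max matching = 3

Maximum matching has size 3, so minimum vertex cover also has size 3.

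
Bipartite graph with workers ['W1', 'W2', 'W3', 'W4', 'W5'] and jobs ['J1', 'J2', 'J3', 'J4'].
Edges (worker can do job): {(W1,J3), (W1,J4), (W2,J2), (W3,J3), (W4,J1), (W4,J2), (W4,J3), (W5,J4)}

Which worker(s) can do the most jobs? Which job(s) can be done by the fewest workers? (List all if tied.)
Most versatile: W4 (3 jobs); Least covered: J1 (1 workers)

Worker degrees (jobs they can do): W1:2, W2:1, W3:1, W4:3, W5:1
Job degrees (workers who can do it): J1:1, J2:2, J3:3, J4:2

Maximum worker degree is 3, achieved by: W4
Minimum job degree is 1, achieved by: J1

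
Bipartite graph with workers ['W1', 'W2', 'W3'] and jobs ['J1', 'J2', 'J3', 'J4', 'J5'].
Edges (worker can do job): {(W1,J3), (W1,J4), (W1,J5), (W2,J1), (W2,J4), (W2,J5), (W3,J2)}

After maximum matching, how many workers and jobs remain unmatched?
Unmatched: 0 workers, 2 jobs

Maximum matching size: 3
Workers: 3 total, 3 matched, 0 unmatched
Jobs: 5 total, 3 matched, 2 unmatched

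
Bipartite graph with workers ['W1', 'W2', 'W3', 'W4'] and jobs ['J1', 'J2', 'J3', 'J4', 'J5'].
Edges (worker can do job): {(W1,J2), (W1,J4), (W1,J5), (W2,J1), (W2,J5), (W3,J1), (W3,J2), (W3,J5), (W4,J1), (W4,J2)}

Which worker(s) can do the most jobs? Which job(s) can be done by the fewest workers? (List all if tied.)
Most versatile: W1, W3 (3 jobs); Least covered: J3 (0 workers)

Worker degrees (jobs they can do): W1:3, W2:2, W3:3, W4:2
Job degrees (workers who can do it): J1:3, J2:3, J3:0, J4:1, J5:3

Maximum worker degree is 3, achieved by: W1, W3
Minimum job degree is 0, achieved by: J3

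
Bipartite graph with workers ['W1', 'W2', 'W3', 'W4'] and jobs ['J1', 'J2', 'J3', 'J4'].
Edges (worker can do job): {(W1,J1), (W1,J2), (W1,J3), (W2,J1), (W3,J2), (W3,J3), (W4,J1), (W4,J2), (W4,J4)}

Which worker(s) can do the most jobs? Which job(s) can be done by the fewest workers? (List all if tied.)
Most versatile: W1, W4 (3 jobs); Least covered: J4 (1 workers)

Worker degrees (jobs they can do): W1:3, W2:1, W3:2, W4:3
Job degrees (workers who can do it): J1:3, J2:3, J3:2, J4:1

Maximum worker degree is 3, achieved by: W1, W4
Minimum job degree is 1, achieved by: J4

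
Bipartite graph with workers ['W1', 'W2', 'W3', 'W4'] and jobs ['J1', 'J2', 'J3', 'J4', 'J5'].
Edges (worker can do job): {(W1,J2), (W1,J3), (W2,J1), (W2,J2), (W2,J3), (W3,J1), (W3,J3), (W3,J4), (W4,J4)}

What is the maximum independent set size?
Maximum independent set = 5

By König's theorem:
- Min vertex cover = Max matching = 4
- Max independent set = Total vertices - Min vertex cover
- Max independent set = 9 - 4 = 5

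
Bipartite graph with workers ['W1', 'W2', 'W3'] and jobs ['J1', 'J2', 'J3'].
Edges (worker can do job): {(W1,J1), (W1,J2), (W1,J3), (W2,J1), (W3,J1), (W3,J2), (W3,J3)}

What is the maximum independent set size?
Maximum independent set = 3

By König's theorem:
- Min vertex cover = Max matching = 3
- Max independent set = Total vertices - Min vertex cover
- Max independent set = 6 - 3 = 3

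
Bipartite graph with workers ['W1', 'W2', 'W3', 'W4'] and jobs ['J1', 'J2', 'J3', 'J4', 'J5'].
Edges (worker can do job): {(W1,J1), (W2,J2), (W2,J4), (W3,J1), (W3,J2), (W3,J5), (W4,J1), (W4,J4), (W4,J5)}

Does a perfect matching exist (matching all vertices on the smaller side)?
Yes, perfect matching exists (size 4)

Perfect matching: {(W1,J1), (W2,J2), (W3,J5), (W4,J4)}
All 4 vertices on the smaller side are matched.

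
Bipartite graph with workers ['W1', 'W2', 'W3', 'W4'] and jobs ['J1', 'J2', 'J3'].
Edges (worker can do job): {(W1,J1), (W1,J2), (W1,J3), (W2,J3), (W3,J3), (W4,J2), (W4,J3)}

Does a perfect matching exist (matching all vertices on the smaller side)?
Yes, perfect matching exists (size 3)

Perfect matching: {(W1,J1), (W3,J3), (W4,J2)}
All 3 vertices on the smaller side are matched.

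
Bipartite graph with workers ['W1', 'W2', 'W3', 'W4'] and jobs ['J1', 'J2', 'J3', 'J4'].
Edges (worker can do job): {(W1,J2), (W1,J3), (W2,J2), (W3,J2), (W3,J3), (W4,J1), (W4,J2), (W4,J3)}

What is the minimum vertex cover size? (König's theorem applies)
Minimum vertex cover size = 3

By König's theorem: in bipartite graphs,
min vertex cover = max matching = 3

Maximum matching has size 3, so minimum vertex cover also has size 3.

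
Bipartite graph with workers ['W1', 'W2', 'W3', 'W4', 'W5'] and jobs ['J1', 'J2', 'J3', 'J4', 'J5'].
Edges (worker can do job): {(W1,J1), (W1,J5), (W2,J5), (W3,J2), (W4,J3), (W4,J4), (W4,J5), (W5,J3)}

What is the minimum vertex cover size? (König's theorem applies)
Minimum vertex cover size = 5

By König's theorem: in bipartite graphs,
min vertex cover = max matching = 5

Maximum matching has size 5, so minimum vertex cover also has size 5.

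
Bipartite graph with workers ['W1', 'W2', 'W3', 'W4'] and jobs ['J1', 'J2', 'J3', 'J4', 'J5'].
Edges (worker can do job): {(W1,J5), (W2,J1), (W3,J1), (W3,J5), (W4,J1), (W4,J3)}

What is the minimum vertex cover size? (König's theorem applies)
Minimum vertex cover size = 3

By König's theorem: in bipartite graphs,
min vertex cover = max matching = 3

Maximum matching has size 3, so minimum vertex cover also has size 3.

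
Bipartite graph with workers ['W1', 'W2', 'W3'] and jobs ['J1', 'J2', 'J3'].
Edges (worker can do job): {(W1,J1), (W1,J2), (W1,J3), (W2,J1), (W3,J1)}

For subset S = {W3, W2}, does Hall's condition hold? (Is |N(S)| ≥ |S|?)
No: |N(S)| = 1, |S| = 2

Subset S = {W3, W2}
Neighbors N(S) = {J1}

|N(S)| = 1, |S| = 2
Hall's condition: |N(S)| ≥ |S| is NOT satisfied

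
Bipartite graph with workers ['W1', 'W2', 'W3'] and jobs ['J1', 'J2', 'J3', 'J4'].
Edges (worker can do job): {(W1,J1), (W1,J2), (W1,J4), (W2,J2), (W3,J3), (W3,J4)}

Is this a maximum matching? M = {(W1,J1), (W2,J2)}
No, size 2 is not maximum

Proposed matching has size 2.
Maximum matching size for this graph: 3.

This is NOT maximum - can be improved to size 3.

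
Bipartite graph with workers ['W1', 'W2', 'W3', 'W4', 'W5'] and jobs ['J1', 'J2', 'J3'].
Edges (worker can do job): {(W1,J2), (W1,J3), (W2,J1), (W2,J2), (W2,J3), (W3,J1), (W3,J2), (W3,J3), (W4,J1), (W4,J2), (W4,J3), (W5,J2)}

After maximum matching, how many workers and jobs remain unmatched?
Unmatched: 2 workers, 0 jobs

Maximum matching size: 3
Workers: 5 total, 3 matched, 2 unmatched
Jobs: 3 total, 3 matched, 0 unmatched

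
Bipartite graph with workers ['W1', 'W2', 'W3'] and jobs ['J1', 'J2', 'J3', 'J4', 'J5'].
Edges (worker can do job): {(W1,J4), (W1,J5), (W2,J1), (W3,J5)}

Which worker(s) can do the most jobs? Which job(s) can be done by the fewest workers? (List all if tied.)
Most versatile: W1 (2 jobs); Least covered: J2, J3 (0 workers)

Worker degrees (jobs they can do): W1:2, W2:1, W3:1
Job degrees (workers who can do it): J1:1, J2:0, J3:0, J4:1, J5:2

Maximum worker degree is 2, achieved by: W1
Minimum job degree is 0, achieved by: J2, J3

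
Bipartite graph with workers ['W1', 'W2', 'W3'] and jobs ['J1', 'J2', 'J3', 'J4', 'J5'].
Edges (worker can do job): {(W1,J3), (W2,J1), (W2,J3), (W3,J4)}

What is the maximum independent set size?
Maximum independent set = 5

By König's theorem:
- Min vertex cover = Max matching = 3
- Max independent set = Total vertices - Min vertex cover
- Max independent set = 8 - 3 = 5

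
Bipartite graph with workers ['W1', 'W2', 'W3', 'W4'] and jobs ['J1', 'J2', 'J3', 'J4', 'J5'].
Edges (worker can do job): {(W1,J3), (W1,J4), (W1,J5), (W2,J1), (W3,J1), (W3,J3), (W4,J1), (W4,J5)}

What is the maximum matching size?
Maximum matching size = 4

Maximum matching: {(W1,J4), (W2,J1), (W3,J3), (W4,J5)}
Size: 4

This assigns 4 workers to 4 distinct jobs.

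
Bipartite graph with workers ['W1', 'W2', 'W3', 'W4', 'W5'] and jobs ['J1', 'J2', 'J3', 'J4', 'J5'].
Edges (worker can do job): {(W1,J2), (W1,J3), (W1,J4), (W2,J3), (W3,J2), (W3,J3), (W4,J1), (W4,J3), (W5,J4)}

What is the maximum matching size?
Maximum matching size = 4

Maximum matching: {(W1,J3), (W3,J2), (W4,J1), (W5,J4)}
Size: 4

This assigns 4 workers to 4 distinct jobs.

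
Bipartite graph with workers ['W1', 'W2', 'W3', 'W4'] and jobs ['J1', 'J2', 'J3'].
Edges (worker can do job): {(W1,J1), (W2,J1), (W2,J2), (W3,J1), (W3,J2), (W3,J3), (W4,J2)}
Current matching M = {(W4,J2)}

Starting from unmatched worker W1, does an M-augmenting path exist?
Yes: W1 → J1

An M-augmenting path alternates non-matching / matching edges, starting and ending at unmatched vertices.
Path: W1 → J1
(J1 is unmatched in M, so the path is augmenting.)
Flipping edges along this path would increase |M| from 1 to 2.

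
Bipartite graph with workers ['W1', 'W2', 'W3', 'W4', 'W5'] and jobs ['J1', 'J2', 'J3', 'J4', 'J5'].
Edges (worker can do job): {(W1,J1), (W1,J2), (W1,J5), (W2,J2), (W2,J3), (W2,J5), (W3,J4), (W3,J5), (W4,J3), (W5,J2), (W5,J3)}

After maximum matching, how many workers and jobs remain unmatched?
Unmatched: 0 workers, 0 jobs

Maximum matching size: 5
Workers: 5 total, 5 matched, 0 unmatched
Jobs: 5 total, 5 matched, 0 unmatched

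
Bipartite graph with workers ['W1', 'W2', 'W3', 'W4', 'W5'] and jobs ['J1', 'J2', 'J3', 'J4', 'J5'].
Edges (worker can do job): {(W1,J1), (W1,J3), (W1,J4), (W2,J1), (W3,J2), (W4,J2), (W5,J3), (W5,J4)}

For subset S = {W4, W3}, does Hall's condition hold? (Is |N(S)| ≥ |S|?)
No: |N(S)| = 1, |S| = 2

Subset S = {W4, W3}
Neighbors N(S) = {J2}

|N(S)| = 1, |S| = 2
Hall's condition: |N(S)| ≥ |S| is NOT satisfied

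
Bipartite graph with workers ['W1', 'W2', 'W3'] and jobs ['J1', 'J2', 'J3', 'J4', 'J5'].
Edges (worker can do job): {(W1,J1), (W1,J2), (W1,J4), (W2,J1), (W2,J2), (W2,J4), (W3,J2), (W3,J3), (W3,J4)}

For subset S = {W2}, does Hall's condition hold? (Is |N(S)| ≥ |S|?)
Yes: |N(S)| = 3, |S| = 1

Subset S = {W2}
Neighbors N(S) = {J1, J2, J4}

|N(S)| = 3, |S| = 1
Hall's condition: |N(S)| ≥ |S| is satisfied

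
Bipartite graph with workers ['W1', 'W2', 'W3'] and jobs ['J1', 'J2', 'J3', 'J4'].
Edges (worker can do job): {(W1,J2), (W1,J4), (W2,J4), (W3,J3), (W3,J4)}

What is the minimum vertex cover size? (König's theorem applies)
Minimum vertex cover size = 3

By König's theorem: in bipartite graphs,
min vertex cover = max matching = 3

Maximum matching has size 3, so minimum vertex cover also has size 3.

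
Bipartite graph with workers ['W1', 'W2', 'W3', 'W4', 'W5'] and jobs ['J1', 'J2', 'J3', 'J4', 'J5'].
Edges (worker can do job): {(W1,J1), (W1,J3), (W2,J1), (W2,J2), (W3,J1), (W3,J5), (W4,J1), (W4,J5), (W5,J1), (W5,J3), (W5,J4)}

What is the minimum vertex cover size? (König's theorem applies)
Minimum vertex cover size = 5

By König's theorem: in bipartite graphs,
min vertex cover = max matching = 5

Maximum matching has size 5, so minimum vertex cover also has size 5.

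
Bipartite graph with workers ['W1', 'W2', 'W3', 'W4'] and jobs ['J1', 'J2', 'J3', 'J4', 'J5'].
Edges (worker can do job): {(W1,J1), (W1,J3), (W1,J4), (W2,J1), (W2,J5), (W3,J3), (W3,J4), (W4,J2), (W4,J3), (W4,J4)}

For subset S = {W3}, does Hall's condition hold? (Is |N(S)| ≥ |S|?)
Yes: |N(S)| = 2, |S| = 1

Subset S = {W3}
Neighbors N(S) = {J3, J4}

|N(S)| = 2, |S| = 1
Hall's condition: |N(S)| ≥ |S| is satisfied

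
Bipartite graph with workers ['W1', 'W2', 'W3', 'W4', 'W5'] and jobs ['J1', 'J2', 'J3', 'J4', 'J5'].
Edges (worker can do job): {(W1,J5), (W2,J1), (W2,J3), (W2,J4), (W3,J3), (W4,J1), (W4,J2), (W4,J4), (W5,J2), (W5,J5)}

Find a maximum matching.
Matching: {(W1,J5), (W2,J1), (W3,J3), (W4,J4), (W5,J2)}

Maximum matching (size 5):
  W1 → J5
  W2 → J1
  W3 → J3
  W4 → J4
  W5 → J2

Each worker is assigned to at most one job, and each job to at most one worker.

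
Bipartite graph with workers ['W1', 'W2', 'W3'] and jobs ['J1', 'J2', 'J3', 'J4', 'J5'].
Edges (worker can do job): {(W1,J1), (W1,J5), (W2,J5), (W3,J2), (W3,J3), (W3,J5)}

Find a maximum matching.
Matching: {(W1,J1), (W2,J5), (W3,J2)}

Maximum matching (size 3):
  W1 → J1
  W2 → J5
  W3 → J2

Each worker is assigned to at most one job, and each job to at most one worker.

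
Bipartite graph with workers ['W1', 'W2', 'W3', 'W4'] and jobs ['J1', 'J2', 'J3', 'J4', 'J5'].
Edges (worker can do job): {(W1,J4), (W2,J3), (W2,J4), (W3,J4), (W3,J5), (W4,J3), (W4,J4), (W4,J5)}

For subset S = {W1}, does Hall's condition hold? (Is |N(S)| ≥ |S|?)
Yes: |N(S)| = 1, |S| = 1

Subset S = {W1}
Neighbors N(S) = {J4}

|N(S)| = 1, |S| = 1
Hall's condition: |N(S)| ≥ |S| is satisfied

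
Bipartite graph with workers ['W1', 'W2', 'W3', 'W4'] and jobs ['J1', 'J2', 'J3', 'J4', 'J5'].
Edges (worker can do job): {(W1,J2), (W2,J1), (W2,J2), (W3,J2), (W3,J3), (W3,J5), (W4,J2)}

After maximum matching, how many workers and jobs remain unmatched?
Unmatched: 1 workers, 2 jobs

Maximum matching size: 3
Workers: 4 total, 3 matched, 1 unmatched
Jobs: 5 total, 3 matched, 2 unmatched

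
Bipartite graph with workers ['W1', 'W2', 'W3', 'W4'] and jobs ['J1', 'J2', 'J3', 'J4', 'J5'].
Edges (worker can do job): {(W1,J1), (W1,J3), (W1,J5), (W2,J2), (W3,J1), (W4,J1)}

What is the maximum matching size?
Maximum matching size = 3

Maximum matching: {(W1,J5), (W2,J2), (W4,J1)}
Size: 3

This assigns 3 workers to 3 distinct jobs.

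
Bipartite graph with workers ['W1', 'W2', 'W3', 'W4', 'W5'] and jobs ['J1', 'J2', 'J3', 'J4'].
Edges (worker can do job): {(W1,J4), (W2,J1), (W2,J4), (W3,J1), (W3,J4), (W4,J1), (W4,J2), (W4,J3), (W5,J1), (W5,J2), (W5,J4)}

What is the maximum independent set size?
Maximum independent set = 5

By König's theorem:
- Min vertex cover = Max matching = 4
- Max independent set = Total vertices - Min vertex cover
- Max independent set = 9 - 4 = 5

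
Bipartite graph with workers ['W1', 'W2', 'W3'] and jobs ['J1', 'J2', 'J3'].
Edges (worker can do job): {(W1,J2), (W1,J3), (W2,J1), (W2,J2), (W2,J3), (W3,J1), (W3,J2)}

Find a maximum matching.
Matching: {(W1,J3), (W2,J1), (W3,J2)}

Maximum matching (size 3):
  W1 → J3
  W2 → J1
  W3 → J2

Each worker is assigned to at most one job, and each job to at most one worker.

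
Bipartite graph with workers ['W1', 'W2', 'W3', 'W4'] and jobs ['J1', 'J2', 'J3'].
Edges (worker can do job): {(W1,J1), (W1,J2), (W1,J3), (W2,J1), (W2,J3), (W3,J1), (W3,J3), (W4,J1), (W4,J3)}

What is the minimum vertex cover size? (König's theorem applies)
Minimum vertex cover size = 3

By König's theorem: in bipartite graphs,
min vertex cover = max matching = 3

Maximum matching has size 3, so minimum vertex cover also has size 3.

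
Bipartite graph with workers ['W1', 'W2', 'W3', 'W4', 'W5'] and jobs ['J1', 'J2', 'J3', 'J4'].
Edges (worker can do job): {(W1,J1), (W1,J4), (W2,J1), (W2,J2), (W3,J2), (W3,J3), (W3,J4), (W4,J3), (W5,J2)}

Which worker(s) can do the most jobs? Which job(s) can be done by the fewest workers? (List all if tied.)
Most versatile: W3 (3 jobs); Least covered: J1, J3, J4 (2 workers)

Worker degrees (jobs they can do): W1:2, W2:2, W3:3, W4:1, W5:1
Job degrees (workers who can do it): J1:2, J2:3, J3:2, J4:2

Maximum worker degree is 3, achieved by: W3
Minimum job degree is 2, achieved by: J1, J3, J4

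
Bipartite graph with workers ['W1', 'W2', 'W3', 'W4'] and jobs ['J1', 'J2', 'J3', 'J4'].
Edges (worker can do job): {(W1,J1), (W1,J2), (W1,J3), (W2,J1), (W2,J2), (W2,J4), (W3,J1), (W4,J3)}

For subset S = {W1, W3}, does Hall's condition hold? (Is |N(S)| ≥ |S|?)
Yes: |N(S)| = 3, |S| = 2

Subset S = {W1, W3}
Neighbors N(S) = {J1, J2, J3}

|N(S)| = 3, |S| = 2
Hall's condition: |N(S)| ≥ |S| is satisfied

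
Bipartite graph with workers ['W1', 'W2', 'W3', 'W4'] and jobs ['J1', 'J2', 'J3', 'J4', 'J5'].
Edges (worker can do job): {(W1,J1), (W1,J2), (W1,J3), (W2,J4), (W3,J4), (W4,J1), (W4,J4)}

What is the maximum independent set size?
Maximum independent set = 6

By König's theorem:
- Min vertex cover = Max matching = 3
- Max independent set = Total vertices - Min vertex cover
- Max independent set = 9 - 3 = 6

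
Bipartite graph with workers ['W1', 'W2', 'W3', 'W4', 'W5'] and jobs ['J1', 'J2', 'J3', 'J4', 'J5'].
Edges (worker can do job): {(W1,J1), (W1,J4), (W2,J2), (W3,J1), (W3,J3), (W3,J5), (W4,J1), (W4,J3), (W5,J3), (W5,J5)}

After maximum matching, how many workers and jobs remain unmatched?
Unmatched: 0 workers, 0 jobs

Maximum matching size: 5
Workers: 5 total, 5 matched, 0 unmatched
Jobs: 5 total, 5 matched, 0 unmatched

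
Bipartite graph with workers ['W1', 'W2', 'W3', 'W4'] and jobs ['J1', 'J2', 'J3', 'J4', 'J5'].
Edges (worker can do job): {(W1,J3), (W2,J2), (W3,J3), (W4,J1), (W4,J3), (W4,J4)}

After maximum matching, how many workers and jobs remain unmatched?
Unmatched: 1 workers, 2 jobs

Maximum matching size: 3
Workers: 4 total, 3 matched, 1 unmatched
Jobs: 5 total, 3 matched, 2 unmatched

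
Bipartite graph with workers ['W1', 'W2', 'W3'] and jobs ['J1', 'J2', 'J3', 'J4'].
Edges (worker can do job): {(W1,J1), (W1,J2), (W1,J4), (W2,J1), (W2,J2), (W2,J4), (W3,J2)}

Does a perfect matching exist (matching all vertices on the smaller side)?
Yes, perfect matching exists (size 3)

Perfect matching: {(W1,J1), (W2,J4), (W3,J2)}
All 3 vertices on the smaller side are matched.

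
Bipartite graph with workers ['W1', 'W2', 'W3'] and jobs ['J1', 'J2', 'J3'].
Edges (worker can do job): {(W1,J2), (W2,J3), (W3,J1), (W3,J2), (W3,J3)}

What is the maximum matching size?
Maximum matching size = 3

Maximum matching: {(W1,J2), (W2,J3), (W3,J1)}
Size: 3

This assigns 3 workers to 3 distinct jobs.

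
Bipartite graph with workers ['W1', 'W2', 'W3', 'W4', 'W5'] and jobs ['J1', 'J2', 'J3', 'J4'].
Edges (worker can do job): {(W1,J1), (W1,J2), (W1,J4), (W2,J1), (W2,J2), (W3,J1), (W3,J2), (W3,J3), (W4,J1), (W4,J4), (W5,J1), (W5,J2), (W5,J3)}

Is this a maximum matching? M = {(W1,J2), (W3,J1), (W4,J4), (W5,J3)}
Yes, size 4 is maximum

Proposed matching has size 4.
Maximum matching size for this graph: 4.

This is a maximum matching.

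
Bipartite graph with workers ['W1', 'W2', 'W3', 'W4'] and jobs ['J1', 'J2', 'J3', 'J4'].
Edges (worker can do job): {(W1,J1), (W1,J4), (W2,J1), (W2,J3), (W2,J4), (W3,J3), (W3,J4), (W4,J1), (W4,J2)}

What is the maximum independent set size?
Maximum independent set = 4

By König's theorem:
- Min vertex cover = Max matching = 4
- Max independent set = Total vertices - Min vertex cover
- Max independent set = 8 - 4 = 4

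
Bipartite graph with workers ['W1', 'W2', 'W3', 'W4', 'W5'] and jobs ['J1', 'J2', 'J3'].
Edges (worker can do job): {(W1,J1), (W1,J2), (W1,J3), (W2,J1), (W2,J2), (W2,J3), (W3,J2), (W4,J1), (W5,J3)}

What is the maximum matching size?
Maximum matching size = 3

Maximum matching: {(W3,J2), (W4,J1), (W5,J3)}
Size: 3

This assigns 3 workers to 3 distinct jobs.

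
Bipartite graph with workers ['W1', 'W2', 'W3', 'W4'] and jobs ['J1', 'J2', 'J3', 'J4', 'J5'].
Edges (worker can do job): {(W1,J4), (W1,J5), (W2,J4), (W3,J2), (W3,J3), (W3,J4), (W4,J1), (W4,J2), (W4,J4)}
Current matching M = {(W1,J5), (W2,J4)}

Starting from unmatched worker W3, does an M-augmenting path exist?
Yes: W3 → J2

An M-augmenting path alternates non-matching / matching edges, starting and ending at unmatched vertices.
Path: W3 → J2
(J2 is unmatched in M, so the path is augmenting.)
Flipping edges along this path would increase |M| from 2 to 3.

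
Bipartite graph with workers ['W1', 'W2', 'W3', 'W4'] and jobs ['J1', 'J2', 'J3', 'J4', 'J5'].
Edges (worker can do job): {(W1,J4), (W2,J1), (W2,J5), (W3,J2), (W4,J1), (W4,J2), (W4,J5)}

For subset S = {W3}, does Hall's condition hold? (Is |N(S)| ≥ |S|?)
Yes: |N(S)| = 1, |S| = 1

Subset S = {W3}
Neighbors N(S) = {J2}

|N(S)| = 1, |S| = 1
Hall's condition: |N(S)| ≥ |S| is satisfied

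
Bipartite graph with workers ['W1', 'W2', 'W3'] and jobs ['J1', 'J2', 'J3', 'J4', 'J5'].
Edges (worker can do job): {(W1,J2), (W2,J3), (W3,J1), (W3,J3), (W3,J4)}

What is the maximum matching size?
Maximum matching size = 3

Maximum matching: {(W1,J2), (W2,J3), (W3,J4)}
Size: 3

This assigns 3 workers to 3 distinct jobs.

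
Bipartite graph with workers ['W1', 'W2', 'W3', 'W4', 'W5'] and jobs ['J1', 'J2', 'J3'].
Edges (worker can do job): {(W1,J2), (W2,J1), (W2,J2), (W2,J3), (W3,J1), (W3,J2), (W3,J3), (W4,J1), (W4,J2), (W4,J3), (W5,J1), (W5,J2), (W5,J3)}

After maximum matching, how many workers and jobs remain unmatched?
Unmatched: 2 workers, 0 jobs

Maximum matching size: 3
Workers: 5 total, 3 matched, 2 unmatched
Jobs: 3 total, 3 matched, 0 unmatched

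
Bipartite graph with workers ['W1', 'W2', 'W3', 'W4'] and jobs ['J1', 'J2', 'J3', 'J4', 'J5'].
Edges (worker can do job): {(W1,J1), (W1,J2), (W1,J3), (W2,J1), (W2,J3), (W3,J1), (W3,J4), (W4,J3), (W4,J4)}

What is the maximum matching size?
Maximum matching size = 4

Maximum matching: {(W1,J2), (W2,J3), (W3,J1), (W4,J4)}
Size: 4

This assigns 4 workers to 4 distinct jobs.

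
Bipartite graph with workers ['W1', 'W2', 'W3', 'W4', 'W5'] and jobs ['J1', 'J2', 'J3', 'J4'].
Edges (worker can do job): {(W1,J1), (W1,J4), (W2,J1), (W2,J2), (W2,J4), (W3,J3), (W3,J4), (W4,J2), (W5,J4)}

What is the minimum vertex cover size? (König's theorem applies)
Minimum vertex cover size = 4

By König's theorem: in bipartite graphs,
min vertex cover = max matching = 4

Maximum matching has size 4, so minimum vertex cover also has size 4.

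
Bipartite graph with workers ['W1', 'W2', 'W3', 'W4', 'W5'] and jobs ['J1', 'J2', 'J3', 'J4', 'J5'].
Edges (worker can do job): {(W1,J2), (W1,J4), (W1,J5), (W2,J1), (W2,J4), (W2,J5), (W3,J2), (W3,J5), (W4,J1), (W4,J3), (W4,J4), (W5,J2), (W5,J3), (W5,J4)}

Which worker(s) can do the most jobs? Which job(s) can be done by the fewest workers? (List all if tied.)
Most versatile: W1, W2, W4, W5 (3 jobs); Least covered: J1, J3 (2 workers)

Worker degrees (jobs they can do): W1:3, W2:3, W3:2, W4:3, W5:3
Job degrees (workers who can do it): J1:2, J2:3, J3:2, J4:4, J5:3

Maximum worker degree is 3, achieved by: W1, W2, W4, W5
Minimum job degree is 2, achieved by: J1, J3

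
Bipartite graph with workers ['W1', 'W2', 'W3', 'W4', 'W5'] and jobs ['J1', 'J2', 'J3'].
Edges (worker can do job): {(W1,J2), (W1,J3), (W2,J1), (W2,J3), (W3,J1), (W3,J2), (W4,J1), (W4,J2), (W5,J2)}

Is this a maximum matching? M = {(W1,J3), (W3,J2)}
No, size 2 is not maximum

Proposed matching has size 2.
Maximum matching size for this graph: 3.

This is NOT maximum - can be improved to size 3.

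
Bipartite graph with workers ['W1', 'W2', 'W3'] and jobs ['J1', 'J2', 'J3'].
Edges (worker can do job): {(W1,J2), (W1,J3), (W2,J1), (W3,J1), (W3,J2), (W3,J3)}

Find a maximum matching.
Matching: {(W1,J2), (W2,J1), (W3,J3)}

Maximum matching (size 3):
  W1 → J2
  W2 → J1
  W3 → J3

Each worker is assigned to at most one job, and each job to at most one worker.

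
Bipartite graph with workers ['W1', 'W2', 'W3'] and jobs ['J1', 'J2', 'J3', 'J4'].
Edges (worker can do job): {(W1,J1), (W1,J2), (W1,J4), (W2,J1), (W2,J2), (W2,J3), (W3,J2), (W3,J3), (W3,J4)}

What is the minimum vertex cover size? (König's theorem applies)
Minimum vertex cover size = 3

By König's theorem: in bipartite graphs,
min vertex cover = max matching = 3

Maximum matching has size 3, so minimum vertex cover also has size 3.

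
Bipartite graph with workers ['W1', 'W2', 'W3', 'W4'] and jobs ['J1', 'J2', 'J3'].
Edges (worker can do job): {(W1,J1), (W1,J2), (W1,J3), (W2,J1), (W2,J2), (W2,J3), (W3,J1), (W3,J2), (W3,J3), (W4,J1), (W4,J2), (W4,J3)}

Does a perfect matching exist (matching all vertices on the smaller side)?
Yes, perfect matching exists (size 3)

Perfect matching: {(W1,J1), (W3,J3), (W4,J2)}
All 3 vertices on the smaller side are matched.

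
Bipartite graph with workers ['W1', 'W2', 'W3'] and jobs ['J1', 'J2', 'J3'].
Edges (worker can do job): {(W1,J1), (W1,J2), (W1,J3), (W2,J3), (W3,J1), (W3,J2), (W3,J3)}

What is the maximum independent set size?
Maximum independent set = 3

By König's theorem:
- Min vertex cover = Max matching = 3
- Max independent set = Total vertices - Min vertex cover
- Max independent set = 6 - 3 = 3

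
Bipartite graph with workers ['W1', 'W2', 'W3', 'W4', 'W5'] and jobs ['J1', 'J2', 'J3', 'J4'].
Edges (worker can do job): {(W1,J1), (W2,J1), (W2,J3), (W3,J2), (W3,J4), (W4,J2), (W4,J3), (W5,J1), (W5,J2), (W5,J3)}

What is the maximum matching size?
Maximum matching size = 4

Maximum matching: {(W1,J1), (W3,J4), (W4,J3), (W5,J2)}
Size: 4

This assigns 4 workers to 4 distinct jobs.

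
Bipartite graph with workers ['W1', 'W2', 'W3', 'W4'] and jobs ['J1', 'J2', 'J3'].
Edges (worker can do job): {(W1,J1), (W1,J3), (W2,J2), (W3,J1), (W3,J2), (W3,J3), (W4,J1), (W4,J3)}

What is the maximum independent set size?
Maximum independent set = 4

By König's theorem:
- Min vertex cover = Max matching = 3
- Max independent set = Total vertices - Min vertex cover
- Max independent set = 7 - 3 = 4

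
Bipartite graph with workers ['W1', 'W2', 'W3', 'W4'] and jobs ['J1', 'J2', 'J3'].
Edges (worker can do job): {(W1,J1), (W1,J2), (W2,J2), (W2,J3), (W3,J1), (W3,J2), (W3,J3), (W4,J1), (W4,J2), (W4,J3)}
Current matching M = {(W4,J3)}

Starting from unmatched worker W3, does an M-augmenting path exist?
Yes: W3 → J1

An M-augmenting path alternates non-matching / matching edges, starting and ending at unmatched vertices.
Path: W3 → J1
(J1 is unmatched in M, so the path is augmenting.)
Flipping edges along this path would increase |M| from 1 to 2.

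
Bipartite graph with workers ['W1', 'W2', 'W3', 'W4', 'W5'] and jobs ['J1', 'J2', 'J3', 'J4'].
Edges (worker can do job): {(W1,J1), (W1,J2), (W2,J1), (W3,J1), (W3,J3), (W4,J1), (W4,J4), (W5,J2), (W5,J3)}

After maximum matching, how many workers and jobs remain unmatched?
Unmatched: 1 workers, 0 jobs

Maximum matching size: 4
Workers: 5 total, 4 matched, 1 unmatched
Jobs: 4 total, 4 matched, 0 unmatched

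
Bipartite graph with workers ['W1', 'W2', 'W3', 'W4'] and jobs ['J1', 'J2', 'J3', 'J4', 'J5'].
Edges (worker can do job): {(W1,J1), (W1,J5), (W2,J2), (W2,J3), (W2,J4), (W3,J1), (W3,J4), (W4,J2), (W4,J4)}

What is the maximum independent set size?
Maximum independent set = 5

By König's theorem:
- Min vertex cover = Max matching = 4
- Max independent set = Total vertices - Min vertex cover
- Max independent set = 9 - 4 = 5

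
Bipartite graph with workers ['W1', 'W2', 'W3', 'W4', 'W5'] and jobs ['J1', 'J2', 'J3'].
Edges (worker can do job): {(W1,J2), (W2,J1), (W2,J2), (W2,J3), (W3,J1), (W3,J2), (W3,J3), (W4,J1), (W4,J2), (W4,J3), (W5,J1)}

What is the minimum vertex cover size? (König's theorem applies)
Minimum vertex cover size = 3

By König's theorem: in bipartite graphs,
min vertex cover = max matching = 3

Maximum matching has size 3, so minimum vertex cover also has size 3.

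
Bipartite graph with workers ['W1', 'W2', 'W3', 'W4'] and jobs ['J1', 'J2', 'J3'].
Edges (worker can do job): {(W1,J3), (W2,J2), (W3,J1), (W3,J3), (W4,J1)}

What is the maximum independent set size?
Maximum independent set = 4

By König's theorem:
- Min vertex cover = Max matching = 3
- Max independent set = Total vertices - Min vertex cover
- Max independent set = 7 - 3 = 4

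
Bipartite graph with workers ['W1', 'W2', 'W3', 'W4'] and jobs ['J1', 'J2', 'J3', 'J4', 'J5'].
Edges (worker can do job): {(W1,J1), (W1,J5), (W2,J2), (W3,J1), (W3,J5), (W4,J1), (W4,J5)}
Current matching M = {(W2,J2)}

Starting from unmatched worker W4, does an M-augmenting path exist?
Yes: W4 → J5

An M-augmenting path alternates non-matching / matching edges, starting and ending at unmatched vertices.
Path: W4 → J5
(J5 is unmatched in M, so the path is augmenting.)
Flipping edges along this path would increase |M| from 1 to 2.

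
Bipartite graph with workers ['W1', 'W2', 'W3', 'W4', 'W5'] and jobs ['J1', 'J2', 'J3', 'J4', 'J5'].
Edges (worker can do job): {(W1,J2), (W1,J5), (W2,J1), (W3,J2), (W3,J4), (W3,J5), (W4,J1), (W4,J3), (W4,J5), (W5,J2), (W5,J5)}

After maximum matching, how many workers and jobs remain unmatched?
Unmatched: 0 workers, 0 jobs

Maximum matching size: 5
Workers: 5 total, 5 matched, 0 unmatched
Jobs: 5 total, 5 matched, 0 unmatched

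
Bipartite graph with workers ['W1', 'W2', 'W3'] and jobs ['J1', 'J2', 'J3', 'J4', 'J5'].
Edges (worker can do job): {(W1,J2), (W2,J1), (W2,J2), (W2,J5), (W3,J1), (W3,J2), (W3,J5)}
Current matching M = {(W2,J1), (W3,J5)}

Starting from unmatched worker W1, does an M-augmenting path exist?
Yes: W1 → J2

An M-augmenting path alternates non-matching / matching edges, starting and ending at unmatched vertices.
Path: W1 → J2
(J2 is unmatched in M, so the path is augmenting.)
Flipping edges along this path would increase |M| from 2 to 3.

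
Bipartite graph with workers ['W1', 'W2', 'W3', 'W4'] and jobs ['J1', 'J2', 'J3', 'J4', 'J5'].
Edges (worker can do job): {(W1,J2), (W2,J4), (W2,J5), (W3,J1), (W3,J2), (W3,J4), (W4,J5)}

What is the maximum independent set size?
Maximum independent set = 5

By König's theorem:
- Min vertex cover = Max matching = 4
- Max independent set = Total vertices - Min vertex cover
- Max independent set = 9 - 4 = 5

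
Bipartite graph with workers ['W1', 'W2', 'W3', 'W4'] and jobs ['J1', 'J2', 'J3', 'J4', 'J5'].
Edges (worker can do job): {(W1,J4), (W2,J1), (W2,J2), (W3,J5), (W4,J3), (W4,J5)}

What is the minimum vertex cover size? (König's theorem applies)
Minimum vertex cover size = 4

By König's theorem: in bipartite graphs,
min vertex cover = max matching = 4

Maximum matching has size 4, so minimum vertex cover also has size 4.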